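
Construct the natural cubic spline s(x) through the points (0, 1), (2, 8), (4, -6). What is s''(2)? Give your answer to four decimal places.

Write m_i for s''(x_i). With h_i = 2, 2 and divided differences Δ_i = 7/2, -7, the continuity of s' gives the tridiagonal system
  2·m_0 + 8·m_1 + 2·m_2 = 6(Δ_1 - Δ_0) = -63
Natural end conditions: m_0 = m_2 = 0.
Solving the tridiagonal system: m_0 = 0, m_1 = -63/8, m_2 = 0.

-7.8750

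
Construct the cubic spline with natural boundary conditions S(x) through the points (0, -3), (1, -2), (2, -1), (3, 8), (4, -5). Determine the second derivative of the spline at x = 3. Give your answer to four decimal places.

-38.7857

Let m_i = S''(x_i). Step sizes h_i = 1, 1, 1, 1; slopes of the chords Δ_i = (y_(i+1) - y_i)/h_i = 1, 1, 9, -13.
  1·m_0 + 4·m_1 + 1·m_2 = 6(Δ_1 - Δ_0) = 0
  1·m_1 + 4·m_2 + 1·m_3 = 6(Δ_2 - Δ_1) = 48
  1·m_2 + 4·m_3 + 1·m_4 = 6(Δ_3 - Δ_2) = -132
Natural end conditions: m_0 = m_4 = 0.
Forward elimination and back-substitution give m_0 = 0, m_1 = -81/14, m_2 = 162/7, m_3 = -543/14, m_4 = 0.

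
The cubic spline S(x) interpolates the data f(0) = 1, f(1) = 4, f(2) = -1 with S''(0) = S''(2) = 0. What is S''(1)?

-12

Write σ_i for S''(x_i). With h_i = 1, 1 and divided differences Δ_i = 3, -5, the continuity of S' gives the tridiagonal system
  1·σ_0 + 4·σ_1 + 1·σ_2 = 6(Δ_1 - Δ_0) = -48
Natural end conditions: σ_0 = σ_2 = 0.
Solving the tridiagonal system: σ_0 = 0, σ_1 = -12, σ_2 = 0.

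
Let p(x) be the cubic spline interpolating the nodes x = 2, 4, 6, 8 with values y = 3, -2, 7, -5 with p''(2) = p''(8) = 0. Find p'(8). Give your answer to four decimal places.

With σ_i denoting the second derivative at x_i, h_i = 2, 2, 2, and Δ_i = (y_(i+1) − y_i)/h_i = -5/2, 9/2, -6:
  2·σ_0 + 8·σ_1 + 2·σ_2 = 6(Δ_1 - Δ_0) = 42
  2·σ_1 + 8·σ_2 + 2·σ_3 = 6(Δ_2 - Δ_1) = -63
Natural end conditions: σ_0 = σ_3 = 0.
Hence σ_0 = 0, σ_1 = 77/10, σ_2 = -49/5, σ_3 = 0.
On [6, 8], p'(x) = b_2 + 2c_2·(x - 6) + 3d_2·(x - 6)² with b_2 = Δ_2 - h_2(2σ_2 + σ_3)/6 = 8/15, c_2 = σ_2/2 = -49/10, d_2 = (σ_3 - σ_2)/(6h_2) = 49/60. So p'(8) = -139/15.

-9.2667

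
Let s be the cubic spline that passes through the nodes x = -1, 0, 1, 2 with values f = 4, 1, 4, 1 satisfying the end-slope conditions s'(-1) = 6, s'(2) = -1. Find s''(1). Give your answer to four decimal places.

Put M_i = s'' at the i-th knot. Here h = (1, 1, 1) and Δ = (-3, 3, -3), so the interior equations h_(i-1)·M_(i-1) + 2(h_(i-1)+h_i)·M_i + h_i·M_(i+1) = 6(Δ_i − Δ_(i-1)) read
  1·M_0 + 4·M_1 + 1·M_2 = 6(Δ_1 - Δ_0) = 36
  1·M_1 + 4·M_2 + 1·M_3 = 6(Δ_2 - Δ_1) = -36
Clamped end conditions give two more equations: 2h_0·M_0 + h_0·M_1 = 6(Δ_0 - s'(-1)) = -54 and h_2·M_2 + 2h_2·M_3 = 6(s'(2) - Δ_2) = 12.
Hence M_0 = -116/3, M_1 = 70/3, M_2 = -56/3, M_3 = 46/3.

-18.6667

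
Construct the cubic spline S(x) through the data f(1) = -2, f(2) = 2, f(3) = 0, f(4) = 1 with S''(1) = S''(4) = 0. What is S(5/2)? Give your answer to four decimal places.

With M_i denoting the second derivative at x_i, h_i = 1, 1, 1, and Δ_i = (y_(i+1) − y_i)/h_i = 4, -2, 1:
  1·M_0 + 4·M_1 + 1·M_2 = 6(Δ_1 - Δ_0) = -36
  1·M_1 + 4·M_2 + 1·M_3 = 6(Δ_2 - Δ_1) = 18
Natural end conditions: M_0 = M_3 = 0.
Hence M_0 = 0, M_1 = -54/5, M_2 = 36/5, M_3 = 0.
On [2, 3], S(x) = 2 + 2/5·(x - 2) - 27/5·(x - 2)² + 3·(x - 2)³.
With (x - 2) = 1/2: S(5/2) = 49/40.

1.2250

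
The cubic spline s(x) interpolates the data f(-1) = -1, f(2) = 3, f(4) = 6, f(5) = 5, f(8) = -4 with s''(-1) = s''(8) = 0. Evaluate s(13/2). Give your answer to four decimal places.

1.1678

With M_i denoting the second derivative at x_i, h_i = 3, 2, 1, 3, and Δ_i = (y_(i+1) − y_i)/h_i = 4/3, 3/2, -1, -3:
  3·M_0 + 10·M_1 + 2·M_2 = 6(Δ_1 - Δ_0) = 1
  2·M_1 + 6·M_2 + 1·M_3 = 6(Δ_2 - Δ_1) = -15
  1·M_2 + 8·M_3 + 3·M_4 = 6(Δ_3 - Δ_2) = -12
Natural end conditions: M_0 = M_4 = 0.
Hence M_0 = 0, M_1 = 263/438, M_2 = -548/219, M_3 = -260/219, M_4 = 0.
On [5, 8], s(x) = 5 - 397/219·(x - 5) - 130/219·(x - 5)² + 130/1971·(x - 5)³.
With (x - 5) = 3/2: s(13/2) = 341/292.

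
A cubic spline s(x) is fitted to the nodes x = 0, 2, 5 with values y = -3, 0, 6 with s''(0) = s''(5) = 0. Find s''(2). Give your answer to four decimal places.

0.3000

Write M_i for s''(x_i). With h_i = 2, 3 and divided differences Δ_i = 3/2, 2, the continuity of s' gives the tridiagonal system
  2·M_0 + 10·M_1 + 3·M_2 = 6(Δ_1 - Δ_0) = 3
Natural end conditions: M_0 = M_2 = 0.
Hence M_0 = 0, M_1 = 3/10, M_2 = 0.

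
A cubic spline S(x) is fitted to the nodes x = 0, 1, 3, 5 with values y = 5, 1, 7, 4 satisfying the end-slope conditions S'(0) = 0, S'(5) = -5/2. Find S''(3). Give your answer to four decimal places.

-6.9565

With M_i denoting the second derivative at x_i, h_i = 1, 2, 2, and Δ_i = (y_(i+1) − y_i)/h_i = -4, 3, -3/2:
  1·M_0 + 6·M_1 + 2·M_2 = 6(Δ_1 - Δ_0) = 42
  2·M_1 + 8·M_2 + 2·M_3 = 6(Δ_2 - Δ_1) = -27
Clamped end conditions give two more equations: 2h_0·M_0 + h_0·M_1 = 6(Δ_0 - S'(0)) = -24 and h_2·M_2 + 2h_2·M_3 = 6(S'(5) - Δ_2) = -6.
Forward elimination and back-substitution give M_0 = -418/23, M_1 = 284/23, M_2 = -160/23, M_3 = 91/46.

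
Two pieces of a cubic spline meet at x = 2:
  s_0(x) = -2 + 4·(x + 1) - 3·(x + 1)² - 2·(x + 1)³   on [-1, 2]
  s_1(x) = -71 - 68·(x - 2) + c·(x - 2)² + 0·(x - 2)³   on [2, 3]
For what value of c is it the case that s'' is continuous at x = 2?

-21

s_0''(x) = -6 - 12·(x + 1), so s_0''(2) = -42. On the right, s_1''(2) = 2c, so c = -21.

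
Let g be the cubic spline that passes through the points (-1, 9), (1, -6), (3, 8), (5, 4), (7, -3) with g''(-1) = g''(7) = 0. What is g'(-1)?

Let M_i = g''(x_i). Step sizes h_i = 2, 2, 2, 2; slopes of the chords Δ_i = (y_(i+1) - y_i)/h_i = -15/2, 7, -2, -7/2.
  2·M_0 + 8·M_1 + 2·M_2 = 6(Δ_1 - Δ_0) = 87
  2·M_1 + 8·M_2 + 2·M_3 = 6(Δ_2 - Δ_1) = -54
  2·M_2 + 8·M_3 + 2·M_4 = 6(Δ_3 - Δ_2) = -9
Natural end conditions: M_0 = M_4 = 0.
Hence M_0 = 0, M_1 = 27/2, M_2 = -21/2, M_3 = 3/2, M_4 = 0.
On [-1, 1], g'(x) = b_0 + 2c_0·(x + 1) + 3d_0·(x + 1)² with b_0 = Δ_0 - h_0(2M_0 + M_1)/6 = -12, c_0 = M_0/2 = 0, d_0 = (M_1 - M_0)/(6h_0) = 9/8. So g'(-1) = -12.

-12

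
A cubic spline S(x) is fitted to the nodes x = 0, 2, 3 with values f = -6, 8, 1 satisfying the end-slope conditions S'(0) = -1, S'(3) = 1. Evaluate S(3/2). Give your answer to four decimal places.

Let σ_i = S''(x_i). Step sizes h_i = 2, 1; slopes of the chords Δ_i = (y_(i+1) - y_i)/h_i = 7, -7.
  2·σ_0 + 6·σ_1 + 1·σ_2 = 6(Δ_1 - Δ_0) = -84
Clamped end conditions give two more equations: 2h_0·σ_0 + h_0·σ_1 = 6(Δ_0 - S'(0)) = 48 and h_1·σ_1 + 2h_1·σ_2 = 6(S'(3) - Δ_1) = 48.
Solving: σ_0 = 80/3, σ_1 = -88/3, σ_2 = 116/3.
On [0, 2], S(x) = -6 - 1·x + 40/3·x² - 14/3·x³.
With x = 3/2: S(3/2) = 27/4.

6.7500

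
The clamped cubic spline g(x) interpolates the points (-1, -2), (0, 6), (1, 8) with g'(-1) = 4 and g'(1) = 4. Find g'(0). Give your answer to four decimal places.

Write σ_i for g''(x_i). With h_i = 1, 1 and divided differences Δ_i = 8, 2, the continuity of g' gives the tridiagonal system
  1·σ_0 + 4·σ_1 + 1·σ_2 = 6(Δ_1 - Δ_0) = -36
Clamped end conditions give two more equations: 2h_0·σ_0 + h_0·σ_1 = 6(Δ_0 - g'(-1)) = 24 and h_1·σ_1 + 2h_1·σ_2 = 6(g'(1) - Δ_1) = 12.
Solving the tridiagonal system: σ_0 = 21, σ_1 = -18, σ_2 = 15.
On [0, 1], g'(x) = b_1 + 2c_1·x + 3d_1·x² with b_1 = Δ_1 - h_1(2σ_1 + σ_2)/6 = 11/2, c_1 = σ_1/2 = -9, d_1 = (σ_2 - σ_1)/(6h_1) = 11/2. So g'(0) = 11/2.

5.5000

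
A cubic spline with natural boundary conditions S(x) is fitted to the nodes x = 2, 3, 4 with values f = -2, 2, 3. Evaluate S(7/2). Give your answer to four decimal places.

2.7813

Put σ_i = S'' at the i-th knot. Here h = (1, 1) and Δ = (4, 1), so the interior equations h_(i-1)·σ_(i-1) + 2(h_(i-1)+h_i)·σ_i + h_i·σ_(i+1) = 6(Δ_i − Δ_(i-1)) read
  1·σ_0 + 4·σ_1 + 1·σ_2 = 6(Δ_1 - Δ_0) = -18
Natural end conditions: σ_0 = σ_2 = 0.
Hence σ_0 = 0, σ_1 = -9/2, σ_2 = 0.
On [3, 4], S(x) = 2 + 5/2·(x - 3) - 9/4·(x - 3)² + 3/4·(x - 3)³.
With (x - 3) = 1/2: S(7/2) = 89/32.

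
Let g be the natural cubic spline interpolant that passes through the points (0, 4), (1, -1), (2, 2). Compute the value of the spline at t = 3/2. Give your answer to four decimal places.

Write m_i for g''(x_i). With h_i = 1, 1 and divided differences Δ_i = -5, 3, the continuity of g' gives the tridiagonal system
  1·m_0 + 4·m_1 + 1·m_2 = 6(Δ_1 - Δ_0) = 48
Natural end conditions: m_0 = m_2 = 0.
Forward elimination and back-substitution give m_0 = 0, m_1 = 12, m_2 = 0.
On [1, 2], g(t) = -1 - 1·(t - 1) + 6·(t - 1)² - 2·(t - 1)³.
With (t - 1) = 1/2: g(3/2) = -1/4.

-0.2500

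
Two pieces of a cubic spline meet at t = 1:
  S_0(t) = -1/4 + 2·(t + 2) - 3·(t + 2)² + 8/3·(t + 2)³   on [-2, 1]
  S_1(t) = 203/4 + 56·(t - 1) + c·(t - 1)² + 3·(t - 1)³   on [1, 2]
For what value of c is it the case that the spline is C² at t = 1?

S_0''(t) = -6 + 16·(t + 2), so S_0''(1) = 42. On the right, S_1''(1) = 2c, so c = 21.

21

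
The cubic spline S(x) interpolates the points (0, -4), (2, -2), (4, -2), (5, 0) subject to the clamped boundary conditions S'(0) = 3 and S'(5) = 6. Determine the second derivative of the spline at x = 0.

-3

Write σ_i for S''(x_i). With h_i = 2, 2, 1 and divided differences Δ_i = 1, 0, 2, the continuity of S' gives the tridiagonal system
  2·σ_0 + 8·σ_1 + 2·σ_2 = 6(Δ_1 - Δ_0) = -6
  2·σ_1 + 6·σ_2 + 1·σ_3 = 6(Δ_2 - Δ_1) = 12
Clamped end conditions give two more equations: 2h_0·σ_0 + h_0·σ_1 = 6(Δ_0 - S'(0)) = -12 and h_2·σ_2 + 2h_2·σ_3 = 6(S'(5) - Δ_2) = 24.
Solving the tridiagonal system: σ_0 = -3, σ_1 = 0, σ_2 = 0, σ_3 = 12.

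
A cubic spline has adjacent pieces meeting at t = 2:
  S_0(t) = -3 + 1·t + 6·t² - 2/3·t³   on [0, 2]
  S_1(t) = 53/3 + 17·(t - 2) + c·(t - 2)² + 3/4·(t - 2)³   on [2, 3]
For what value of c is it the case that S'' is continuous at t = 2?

2

S_0''(t) = 12 - 4·t, so S_0''(2) = 4. On the right, S_1''(2) = 2c, so c = 2.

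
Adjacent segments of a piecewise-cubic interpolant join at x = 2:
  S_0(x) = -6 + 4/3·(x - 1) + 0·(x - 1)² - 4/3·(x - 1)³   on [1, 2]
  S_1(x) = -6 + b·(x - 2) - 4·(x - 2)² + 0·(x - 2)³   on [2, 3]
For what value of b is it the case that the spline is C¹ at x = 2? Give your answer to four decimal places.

S_0'(x) = 4/3 + 0·(x - 1) - 4·(x - 1)², so S_0'(2) = -8/3. On the right, S_1'(2) = b, so b = -8/3.

-2.6667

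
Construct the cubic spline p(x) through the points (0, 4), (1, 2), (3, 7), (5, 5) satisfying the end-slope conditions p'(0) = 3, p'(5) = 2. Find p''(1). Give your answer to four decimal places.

With M_i denoting the second derivative at x_i, h_i = 1, 2, 2, and Δ_i = (y_(i+1) − y_i)/h_i = -2, 5/2, -1:
  1·M_0 + 6·M_1 + 2·M_2 = 6(Δ_1 - Δ_0) = 27
  2·M_1 + 8·M_2 + 2·M_3 = 6(Δ_2 - Δ_1) = -21
Clamped end conditions give two more equations: 2h_0·M_0 + h_0·M_1 = 6(Δ_0 - p'(0)) = -30 and h_2·M_2 + 2h_2·M_3 = 6(p'(5) - Δ_2) = 18.
Forward elimination and back-substitution give M_0 = -463/23, M_1 = 236/23, M_2 = -166/23, M_3 = 373/46.

10.2609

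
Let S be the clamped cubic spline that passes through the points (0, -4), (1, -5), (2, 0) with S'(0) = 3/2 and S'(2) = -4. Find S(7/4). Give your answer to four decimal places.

Write m_i for S''(x_i). With h_i = 1, 1 and divided differences Δ_i = -1, 5, the continuity of S' gives the tridiagonal system
  1·m_0 + 4·m_1 + 1·m_2 = 6(Δ_1 - Δ_0) = 36
Clamped end conditions give two more equations: 2h_0·m_0 + h_0·m_1 = 6(Δ_0 - S'(0)) = -15 and h_1·m_1 + 2h_1·m_2 = 6(S'(2) - Δ_1) = -54.
Forward elimination and back-substitution give m_0 = -77/4, m_1 = 47/2, m_2 = -155/4.
On [1, 2], S(t) = -5 + 29/8·(t - 1) + 47/4·(t - 1)² - 83/8·(t - 1)³.
With (t - 1) = 3/4: S(7/4) = -25/512.

-0.0488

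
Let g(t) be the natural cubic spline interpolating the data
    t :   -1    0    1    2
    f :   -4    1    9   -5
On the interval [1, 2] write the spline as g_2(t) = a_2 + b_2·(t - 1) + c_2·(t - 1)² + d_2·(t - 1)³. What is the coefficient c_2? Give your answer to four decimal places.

With M_i denoting the second derivative at x_i, h_i = 1, 1, 1, and Δ_i = (y_(i+1) − y_i)/h_i = 5, 8, -14:
  1·M_0 + 4·M_1 + 1·M_2 = 6(Δ_1 - Δ_0) = 18
  1·M_1 + 4·M_2 + 1·M_3 = 6(Δ_2 - Δ_1) = -132
Natural end conditions: M_0 = M_3 = 0.
Solving: M_0 = 0, M_1 = 68/5, M_2 = -182/5, M_3 = 0.
On [1, 2], with g_2(t) = a_2 + b_2·(t - 1) + c_2·(t - 1)² + d_2·(t - 1)³: c_2 = M_2/2 = -91/5, d_2 = (M_3 - M_2)/(6h_2) = 91/15, b_2 = Δ_2 - h_2(2M_2 + M_3)/6 = -28/15.

-18.2000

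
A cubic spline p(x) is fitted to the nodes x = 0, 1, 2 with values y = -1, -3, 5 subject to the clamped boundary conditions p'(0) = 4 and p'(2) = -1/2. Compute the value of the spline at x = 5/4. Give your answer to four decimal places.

Let M_i = p''(x_i). Step sizes h_i = 1, 1; slopes of the chords Δ_i = (y_(i+1) - y_i)/h_i = -2, 8.
  1·M_0 + 4·M_1 + 1·M_2 = 6(Δ_1 - Δ_0) = 60
Clamped end conditions give two more equations: 2h_0·M_0 + h_0·M_1 = 6(Δ_0 - p'(0)) = -36 and h_1·M_1 + 2h_1·M_2 = 6(p'(2) - Δ_1) = -51.
Solving the tridiagonal system: M_0 = -141/4, M_1 = 69/2, M_2 = -171/4.
On [1, 2], p(x) = -3 + 29/8·(x - 1) + 69/4·(x - 1)² - 103/8·(x - 1)³.
With (x - 1) = 1/4: p(5/4) = -623/512.

-1.2168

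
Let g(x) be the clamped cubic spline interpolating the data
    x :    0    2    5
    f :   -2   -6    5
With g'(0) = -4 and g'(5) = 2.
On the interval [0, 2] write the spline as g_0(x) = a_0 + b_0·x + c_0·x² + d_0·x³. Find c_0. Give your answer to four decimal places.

Write m_i for g''(x_i). With h_i = 2, 3 and divided differences Δ_i = -2, 11/3, the continuity of g' gives the tridiagonal system
  2·m_0 + 10·m_1 + 3·m_2 = 6(Δ_1 - Δ_0) = 34
Clamped end conditions give two more equations: 2h_0·m_0 + h_0·m_1 = 6(Δ_0 - g'(0)) = 12 and h_1·m_1 + 2h_1·m_2 = 6(g'(5) - Δ_1) = -10.
Forward elimination and back-substitution give m_0 = 4/5, m_1 = 22/5, m_2 = -58/15.
On [0, 2], with g_0(x) = a_0 + b_0·x + c_0·x² + d_0·x³: c_0 = m_0/2 = 2/5, d_0 = (m_1 - m_0)/(6h_0) = 3/10, b_0 = Δ_0 - h_0(2m_0 + m_1)/6 = -4.

0.4000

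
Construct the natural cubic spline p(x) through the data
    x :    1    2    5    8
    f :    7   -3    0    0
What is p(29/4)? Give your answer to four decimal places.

Put M_i = p'' at the i-th knot. Here h = (1, 3, 3) and Δ = (-10, 1, 0), so the interior equations h_(i-1)·M_(i-1) + 2(h_(i-1)+h_i)·M_i + h_i·M_(i+1) = 6(Δ_i − Δ_(i-1)) read
  1·M_0 + 8·M_1 + 3·M_2 = 6(Δ_1 - Δ_0) = 66
  3·M_1 + 12·M_2 + 3·M_3 = 6(Δ_2 - Δ_1) = -6
Natural end conditions: M_0 = M_3 = 0.
Hence M_0 = 0, M_1 = 270/29, M_2 = -82/29, M_3 = 0.
On [5, 8], p(x) = 0 + 82/29·(x - 5) - 41/29·(x - 5)² + 41/261·(x - 5)³.
With (x - 5) = 9/4: p(29/4) = 1845/1856.

0.9941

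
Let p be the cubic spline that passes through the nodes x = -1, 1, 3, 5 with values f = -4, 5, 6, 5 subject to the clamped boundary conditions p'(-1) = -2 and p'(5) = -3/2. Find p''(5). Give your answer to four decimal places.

Let m_i = p''(x_i). Step sizes h_i = 2, 2, 2; slopes of the chords Δ_i = (y_(i+1) - y_i)/h_i = 9/2, 1/2, -1/2.
  2·m_0 + 8·m_1 + 2·m_2 = 6(Δ_1 - Δ_0) = -24
  2·m_1 + 8·m_2 + 2·m_3 = 6(Δ_2 - Δ_1) = -6
Clamped end conditions give two more equations: 2h_0·m_0 + h_0·m_1 = 6(Δ_0 - p'(-1)) = 39 and h_2·m_2 + 2h_2·m_3 = 6(p'(5) - Δ_2) = -6.
Hence m_0 = 196/15, m_1 = -199/30, m_2 = 22/15, m_3 = -67/30.

-2.2333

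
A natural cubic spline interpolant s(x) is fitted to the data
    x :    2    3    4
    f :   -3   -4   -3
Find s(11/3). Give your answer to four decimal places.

-3.4815

Let m_i = s''(x_i). Step sizes h_i = 1, 1; slopes of the chords Δ_i = (y_(i+1) - y_i)/h_i = -1, 1.
  1·m_0 + 4·m_1 + 1·m_2 = 6(Δ_1 - Δ_0) = 12
Natural end conditions: m_0 = m_2 = 0.
Solving: m_0 = 0, m_1 = 3, m_2 = 0.
On [3, 4], s(x) = -4 + 0·(x - 3) + 3/2·(x - 3)² - 1/2·(x - 3)³.
With (x - 3) = 2/3: s(11/3) = -94/27.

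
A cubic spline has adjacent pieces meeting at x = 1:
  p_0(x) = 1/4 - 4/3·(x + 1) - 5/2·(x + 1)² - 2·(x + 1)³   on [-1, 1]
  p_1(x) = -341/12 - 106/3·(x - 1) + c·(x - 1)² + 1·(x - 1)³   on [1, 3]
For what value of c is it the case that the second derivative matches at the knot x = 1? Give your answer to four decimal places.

-14.5000

p_0''(x) = -5 - 12·(x + 1), so p_0''(1) = -29. On the right, p_1''(1) = 2c, so c = -29/2.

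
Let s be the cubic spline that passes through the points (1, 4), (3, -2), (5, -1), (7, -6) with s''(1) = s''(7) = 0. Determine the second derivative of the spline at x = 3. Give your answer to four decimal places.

Write M_i for s''(x_i). With h_i = 2, 2, 2 and divided differences Δ_i = -3, 1/2, -5/2, the continuity of s' gives the tridiagonal system
  2·M_0 + 8·M_1 + 2·M_2 = 6(Δ_1 - Δ_0) = 21
  2·M_1 + 8·M_2 + 2·M_3 = 6(Δ_2 - Δ_1) = -18
Natural end conditions: M_0 = M_3 = 0.
Hence M_0 = 0, M_1 = 17/5, M_2 = -31/10, M_3 = 0.

3.4000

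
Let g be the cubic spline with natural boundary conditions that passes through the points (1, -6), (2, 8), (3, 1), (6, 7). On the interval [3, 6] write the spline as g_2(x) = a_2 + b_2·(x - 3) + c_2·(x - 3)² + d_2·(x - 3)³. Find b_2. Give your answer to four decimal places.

Let M_i = g''(x_i). Step sizes h_i = 1, 1, 3; slopes of the chords Δ_i = (y_(i+1) - y_i)/h_i = 14, -7, 2.
  1·M_0 + 4·M_1 + 1·M_2 = 6(Δ_1 - Δ_0) = -126
  1·M_1 + 8·M_2 + 3·M_3 = 6(Δ_2 - Δ_1) = 54
Natural end conditions: M_0 = M_3 = 0.
Hence M_0 = 0, M_1 = -1062/31, M_2 = 342/31, M_3 = 0.
On [3, 6], with g_2(x) = a_2 + b_2·(x - 3) + c_2·(x - 3)² + d_2·(x - 3)³: c_2 = M_2/2 = 171/31, d_2 = (M_3 - M_2)/(6h_2) = -19/31, b_2 = Δ_2 - h_2(2M_2 + M_3)/6 = -280/31.

-9.0323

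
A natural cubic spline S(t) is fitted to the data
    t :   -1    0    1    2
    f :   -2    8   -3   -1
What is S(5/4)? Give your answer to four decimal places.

-4.0969

Put M_i = S'' at the i-th knot. Here h = (1, 1, 1) and Δ = (10, -11, 2), so the interior equations h_(i-1)·M_(i-1) + 2(h_(i-1)+h_i)·M_i + h_i·M_(i+1) = 6(Δ_i − Δ_(i-1)) read
  1·M_0 + 4·M_1 + 1·M_2 = 6(Δ_1 - Δ_0) = -126
  1·M_1 + 4·M_2 + 1·M_3 = 6(Δ_2 - Δ_1) = 78
Natural end conditions: M_0 = M_3 = 0.
Solving: M_0 = 0, M_1 = -194/5, M_2 = 146/5, M_3 = 0.
On [1, 2], S(t) = -3 - 116/15·(t - 1) + 73/5·(t - 1)² - 73/15·(t - 1)³.
With (t - 1) = 1/4: S(5/4) = -1311/320.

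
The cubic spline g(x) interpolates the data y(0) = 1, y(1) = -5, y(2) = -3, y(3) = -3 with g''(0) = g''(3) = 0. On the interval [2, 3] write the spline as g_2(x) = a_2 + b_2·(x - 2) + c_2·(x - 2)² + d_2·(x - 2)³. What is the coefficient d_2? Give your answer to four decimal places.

Put m_i = g'' at the i-th knot. Here h = (1, 1, 1) and Δ = (-6, 2, 0), so the interior equations h_(i-1)·m_(i-1) + 2(h_(i-1)+h_i)·m_i + h_i·m_(i+1) = 6(Δ_i − Δ_(i-1)) read
  1·m_0 + 4·m_1 + 1·m_2 = 6(Δ_1 - Δ_0) = 48
  1·m_1 + 4·m_2 + 1·m_3 = 6(Δ_2 - Δ_1) = -12
Natural end conditions: m_0 = m_3 = 0.
Solving: m_0 = 0, m_1 = 68/5, m_2 = -32/5, m_3 = 0.
On [2, 3], with g_2(x) = a_2 + b_2·(x - 2) + c_2·(x - 2)² + d_2·(x - 2)³: c_2 = m_2/2 = -16/5, d_2 = (m_3 - m_2)/(6h_2) = 16/15, b_2 = Δ_2 - h_2(2m_2 + m_3)/6 = 32/15.

1.0667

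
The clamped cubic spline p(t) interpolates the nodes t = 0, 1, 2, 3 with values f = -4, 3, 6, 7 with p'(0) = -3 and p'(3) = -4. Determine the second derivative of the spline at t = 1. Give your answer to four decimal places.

Put M_i = p'' at the i-th knot. Here h = (1, 1, 1) and Δ = (7, 3, 1), so the interior equations h_(i-1)·M_(i-1) + 2(h_(i-1)+h_i)·M_i + h_i·M_(i+1) = 6(Δ_i − Δ_(i-1)) read
  1·M_0 + 4·M_1 + 1·M_2 = 6(Δ_1 - Δ_0) = -24
  1·M_1 + 4·M_2 + 1·M_3 = 6(Δ_2 - Δ_1) = -12
Clamped end conditions give two more equations: 2h_0·M_0 + h_0·M_1 = 6(Δ_0 - p'(0)) = 60 and h_2·M_2 + 2h_2·M_3 = 6(p'(3) - Δ_2) = -30.
Solving the tridiagonal system: M_0 = 578/15, M_1 = -256/15, M_2 = 86/15, M_3 = -268/15.

-17.0667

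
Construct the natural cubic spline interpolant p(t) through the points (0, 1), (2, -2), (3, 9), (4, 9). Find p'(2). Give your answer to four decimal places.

Put σ_i = p'' at the i-th knot. Here h = (2, 1, 1) and Δ = (-3/2, 11, 0), so the interior equations h_(i-1)·σ_(i-1) + 2(h_(i-1)+h_i)·σ_i + h_i·σ_(i+1) = 6(Δ_i − Δ_(i-1)) read
  2·σ_0 + 6·σ_1 + 1·σ_2 = 6(Δ_1 - Δ_0) = 75
  1·σ_1 + 4·σ_2 + 1·σ_3 = 6(Δ_2 - Δ_1) = -66
Natural end conditions: σ_0 = σ_3 = 0.
Hence σ_0 = 0, σ_1 = 366/23, σ_2 = -471/23, σ_3 = 0.
On [2, 3], p'(t) = b_1 + 2c_1·(t - 2) + 3d_1·(t - 2)² with b_1 = Δ_1 - h_1(2σ_1 + σ_2)/6 = 419/46, c_1 = σ_1/2 = 183/23, d_1 = (σ_2 - σ_1)/(6h_1) = -279/46. So p'(2) = 419/46.

9.1087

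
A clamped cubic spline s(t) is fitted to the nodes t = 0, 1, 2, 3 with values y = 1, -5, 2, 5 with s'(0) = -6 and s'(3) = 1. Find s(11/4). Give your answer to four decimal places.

Let M_i = s''(x_i). Step sizes h_i = 1, 1, 1; slopes of the chords Δ_i = (y_(i+1) - y_i)/h_i = -6, 7, 3.
  1·M_0 + 4·M_1 + 1·M_2 = 6(Δ_1 - Δ_0) = 78
  1·M_1 + 4·M_2 + 1·M_3 = 6(Δ_2 - Δ_1) = -24
Clamped end conditions give two more equations: 2h_0·M_0 + h_0·M_1 = 6(Δ_0 - s'(0)) = 0 and h_2·M_2 + 2h_2·M_3 = 6(s'(3) - Δ_2) = -12.
Solving the tridiagonal system: M_0 = -194/15, M_1 = 388/15, M_2 = -188/15, M_3 = 4/15.
On [2, 3], s(t) = 2 + 107/15·(t - 2) - 94/15·(t - 2)² + 32/15·(t - 2)³.
With (t - 2) = 3/4: s(11/4) = 189/40.

4.7250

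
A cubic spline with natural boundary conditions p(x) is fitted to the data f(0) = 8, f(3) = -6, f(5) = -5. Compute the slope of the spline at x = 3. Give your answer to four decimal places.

-1.5667

Put m_i = p'' at the i-th knot. Here h = (3, 2) and Δ = (-14/3, 1/2), so the interior equations h_(i-1)·m_(i-1) + 2(h_(i-1)+h_i)·m_i + h_i·m_(i+1) = 6(Δ_i − Δ_(i-1)) read
  3·m_0 + 10·m_1 + 2·m_2 = 6(Δ_1 - Δ_0) = 31
Natural end conditions: m_0 = m_2 = 0.
Forward elimination and back-substitution give m_0 = 0, m_1 = 31/10, m_2 = 0.
On [3, 5], p'(x) = b_1 + 2c_1·(x - 3) + 3d_1·(x - 3)² with b_1 = Δ_1 - h_1(2m_1 + m_2)/6 = -47/30, c_1 = m_1/2 = 31/20, d_1 = (m_2 - m_1)/(6h_1) = -31/120. So p'(3) = -47/30.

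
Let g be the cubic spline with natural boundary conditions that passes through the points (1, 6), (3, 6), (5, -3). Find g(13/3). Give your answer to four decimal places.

Put M_i = g'' at the i-th knot. Here h = (2, 2) and Δ = (0, -9/2), so the interior equations h_(i-1)·M_(i-1) + 2(h_(i-1)+h_i)·M_i + h_i·M_(i+1) = 6(Δ_i − Δ_(i-1)) read
  2·M_0 + 8·M_1 + 2·M_2 = 6(Δ_1 - Δ_0) = -27
Natural end conditions: M_0 = M_2 = 0.
Solving the tridiagonal system: M_0 = 0, M_1 = -27/8, M_2 = 0.
On [3, 5], g(t) = 6 - 9/4·(t - 3) - 27/16·(t - 3)² + 9/32·(t - 3)³.
With (t - 3) = 4/3: g(13/3) = 2/3.

0.6667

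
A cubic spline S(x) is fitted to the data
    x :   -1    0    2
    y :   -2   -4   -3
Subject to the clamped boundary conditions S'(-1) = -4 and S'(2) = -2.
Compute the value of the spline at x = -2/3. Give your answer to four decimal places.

Put m_i = S'' at the i-th knot. Here h = (1, 2) and Δ = (-2, 1/2), so the interior equations h_(i-1)·m_(i-1) + 2(h_(i-1)+h_i)·m_i + h_i·m_(i+1) = 6(Δ_i − Δ_(i-1)) read
  1·m_0 + 6·m_1 + 2·m_2 = 6(Δ_1 - Δ_0) = 15
Clamped end conditions give two more equations: 2h_0·m_0 + h_0·m_1 = 6(Δ_0 - S'(-1)) = 12 and h_1·m_1 + 2h_1·m_2 = 6(S'(2) - Δ_1) = -15.
Hence m_0 = 25/6, m_1 = 11/3, m_2 = -67/12.
On [-1, 0], S(x) = -2 - 4·(x + 1) + 25/12·(x + 1)² - 1/12·(x + 1)³.
With (x + 1) = 1/3: S(-2/3) = -503/162.

-3.1049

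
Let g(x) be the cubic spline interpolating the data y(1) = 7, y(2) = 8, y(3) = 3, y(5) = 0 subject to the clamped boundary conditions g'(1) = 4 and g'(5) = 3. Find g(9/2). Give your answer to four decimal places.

-0.8778

Put M_i = g'' at the i-th knot. Here h = (1, 1, 2) and Δ = (1, -5, -3/2), so the interior equations h_(i-1)·M_(i-1) + 2(h_(i-1)+h_i)·M_i + h_i·M_(i+1) = 6(Δ_i − Δ_(i-1)) read
  1·M_0 + 4·M_1 + 1·M_2 = 6(Δ_1 - Δ_0) = -36
  1·M_1 + 6·M_2 + 2·M_3 = 6(Δ_2 - Δ_1) = 21
Clamped end conditions give two more equations: 2h_0·M_0 + h_0·M_1 = 6(Δ_0 - g'(1)) = -18 and h_2·M_2 + 2h_2·M_3 = 6(g'(5) - Δ_2) = 27.
Solving the tridiagonal system: M_0 = -103/22, M_1 = -95/11, M_2 = 71/22, M_3 = 113/22.
On [3, 5], g(x) = 3 - 59/11·(x - 3) + 71/44·(x - 3)² + 7/44·(x - 3)³.
With (x - 3) = 3/2: g(9/2) = -309/352.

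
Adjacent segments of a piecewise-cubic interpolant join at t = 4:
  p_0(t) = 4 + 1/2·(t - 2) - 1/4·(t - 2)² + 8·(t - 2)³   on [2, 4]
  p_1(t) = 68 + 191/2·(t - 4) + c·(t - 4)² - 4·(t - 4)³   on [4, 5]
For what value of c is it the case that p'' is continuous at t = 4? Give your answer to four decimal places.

p_0''(t) = -1/2 + 48·(t - 2), so p_0''(4) = 191/2. On the right, p_1''(4) = 2c, so c = 191/4.

47.7500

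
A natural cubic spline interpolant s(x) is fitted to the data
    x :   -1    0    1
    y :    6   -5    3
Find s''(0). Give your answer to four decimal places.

With M_i denoting the second derivative at x_i, h_i = 1, 1, and Δ_i = (y_(i+1) − y_i)/h_i = -11, 8:
  1·M_0 + 4·M_1 + 1·M_2 = 6(Δ_1 - Δ_0) = 114
Natural end conditions: M_0 = M_2 = 0.
Solving: M_0 = 0, M_1 = 57/2, M_2 = 0.

28.5000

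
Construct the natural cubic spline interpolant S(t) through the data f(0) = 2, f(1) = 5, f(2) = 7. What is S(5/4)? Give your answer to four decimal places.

5.5820

With M_i denoting the second derivative at x_i, h_i = 1, 1, and Δ_i = (y_(i+1) − y_i)/h_i = 3, 2:
  1·M_0 + 4·M_1 + 1·M_2 = 6(Δ_1 - Δ_0) = -6
Natural end conditions: M_0 = M_2 = 0.
Forward elimination and back-substitution give M_0 = 0, M_1 = -3/2, M_2 = 0.
On [1, 2], S(t) = 5 + 5/2·(t - 1) - 3/4·(t - 1)² + 1/4·(t - 1)³.
With (t - 1) = 1/4: S(5/4) = 1429/256.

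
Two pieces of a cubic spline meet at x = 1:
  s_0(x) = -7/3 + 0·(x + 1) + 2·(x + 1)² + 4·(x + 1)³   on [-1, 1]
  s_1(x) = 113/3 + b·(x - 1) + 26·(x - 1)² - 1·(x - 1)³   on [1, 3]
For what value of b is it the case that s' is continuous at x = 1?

s_0'(x) = 0 + 4·(x + 1) + 12·(x + 1)², so s_0'(1) = 56. On the right, s_1'(1) = b, so b = 56.

56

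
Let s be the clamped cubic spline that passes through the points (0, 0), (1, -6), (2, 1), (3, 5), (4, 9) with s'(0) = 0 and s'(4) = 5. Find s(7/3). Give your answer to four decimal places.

2.9947

Let m_i = s''(x_i). Step sizes h_i = 1, 1, 1, 1; slopes of the chords Δ_i = (y_(i+1) - y_i)/h_i = -6, 7, 4, 4.
  1·m_0 + 4·m_1 + 1·m_2 = 6(Δ_1 - Δ_0) = 78
  1·m_1 + 4·m_2 + 1·m_3 = 6(Δ_2 - Δ_1) = -18
  1·m_2 + 4·m_3 + 1·m_4 = 6(Δ_3 - Δ_2) = 0
Clamped end conditions give two more equations: 2h_0·m_0 + h_0·m_1 = 6(Δ_0 - s'(0)) = -36 and h_3·m_3 + 2h_3·m_4 = 6(s'(4) - Δ_3) = 6.
Solving the tridiagonal system: m_0 = -235/7, m_1 = 218/7, m_2 = -13, m_3 = 20/7, m_4 = 11/7.
On [2, 3], s(t) = 1 + 55/7·(t - 2) - 13/2·(t - 2)² + 37/14·(t - 2)³.
With (t - 2) = 1/3: s(7/3) = 566/189.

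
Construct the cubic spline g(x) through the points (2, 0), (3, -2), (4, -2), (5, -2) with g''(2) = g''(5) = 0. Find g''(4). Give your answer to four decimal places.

Put M_i = g'' at the i-th knot. Here h = (1, 1, 1) and Δ = (-2, 0, 0), so the interior equations h_(i-1)·M_(i-1) + 2(h_(i-1)+h_i)·M_i + h_i·M_(i+1) = 6(Δ_i − Δ_(i-1)) read
  1·M_0 + 4·M_1 + 1·M_2 = 6(Δ_1 - Δ_0) = 12
  1·M_1 + 4·M_2 + 1·M_3 = 6(Δ_2 - Δ_1) = 0
Natural end conditions: M_0 = M_3 = 0.
Solving: M_0 = 0, M_1 = 16/5, M_2 = -4/5, M_3 = 0.

-0.8000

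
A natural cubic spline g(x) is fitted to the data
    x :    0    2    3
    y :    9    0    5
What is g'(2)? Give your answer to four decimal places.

1.8333

With M_i denoting the second derivative at x_i, h_i = 2, 1, and Δ_i = (y_(i+1) − y_i)/h_i = -9/2, 5:
  2·M_0 + 6·M_1 + 1·M_2 = 6(Δ_1 - Δ_0) = 57
Natural end conditions: M_0 = M_2 = 0.
Forward elimination and back-substitution give M_0 = 0, M_1 = 19/2, M_2 = 0.
On [2, 3], g'(x) = b_1 + 2c_1·(x - 2) + 3d_1·(x - 2)² with b_1 = Δ_1 - h_1(2M_1 + M_2)/6 = 11/6, c_1 = M_1/2 = 19/4, d_1 = (M_2 - M_1)/(6h_1) = -19/12. So g'(2) = 11/6.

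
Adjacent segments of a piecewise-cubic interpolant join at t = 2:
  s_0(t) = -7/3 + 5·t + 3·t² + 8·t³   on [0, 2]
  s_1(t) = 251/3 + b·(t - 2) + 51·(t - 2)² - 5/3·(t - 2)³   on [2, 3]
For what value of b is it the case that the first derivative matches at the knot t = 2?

s_0'(t) = 5 + 6·t + 24·t², so s_0'(2) = 113. On the right, s_1'(2) = b, so b = 113.

113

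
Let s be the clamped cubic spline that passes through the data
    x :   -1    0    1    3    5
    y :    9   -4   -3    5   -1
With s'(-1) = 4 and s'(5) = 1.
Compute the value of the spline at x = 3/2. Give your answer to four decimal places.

0.3795

With M_i denoting the second derivative at x_i, h_i = 1, 1, 2, 2, and Δ_i = (y_(i+1) − y_i)/h_i = -13, 1, 4, -3:
  1·M_0 + 4·M_1 + 1·M_2 = 6(Δ_1 - Δ_0) = 84
  1·M_1 + 6·M_2 + 2·M_3 = 6(Δ_2 - Δ_1) = 18
  2·M_2 + 8·M_3 + 2·M_4 = 6(Δ_3 - Δ_2) = -42
Clamped end conditions give two more equations: 2h_0·M_0 + h_0·M_1 = 6(Δ_0 - s'(-1)) = -102 and h_3·M_3 + 2h_3·M_4 = 6(s'(5) - Δ_3) = 24.
Hence M_0 = -493/7, M_1 = 272/7, M_2 = -1, M_3 = -52/7, M_4 = 68/7.
On [1, 3], s(x) = -3 + 50/7·(x - 1) - 1/2·(x - 1)² - 15/28·(x - 1)³.
With (x - 1) = 1/2: s(3/2) = 85/224.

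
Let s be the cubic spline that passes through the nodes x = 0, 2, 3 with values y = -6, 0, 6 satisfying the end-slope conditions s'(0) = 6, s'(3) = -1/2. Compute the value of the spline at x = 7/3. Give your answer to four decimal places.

2.5802

Put σ_i = s'' at the i-th knot. Here h = (2, 1) and Δ = (3, 6), so the interior equations h_(i-1)·σ_(i-1) + 2(h_(i-1)+h_i)·σ_i + h_i·σ_(i+1) = 6(Δ_i − Δ_(i-1)) read
  2·σ_0 + 6·σ_1 + 1·σ_2 = 6(Δ_1 - Δ_0) = 18
Clamped end conditions give two more equations: 2h_0·σ_0 + h_0·σ_1 = 6(Δ_0 - s'(0)) = -18 and h_1·σ_1 + 2h_1·σ_2 = 6(s'(3) - Δ_1) = -39.
Solving: σ_0 = -29/3, σ_1 = 31/3, σ_2 = -74/3.
On [2, 3], s(x) = 0 + 20/3·(x - 2) + 31/6·(x - 2)² - 35/6·(x - 2)³.
With (x - 2) = 1/3: s(7/3) = 209/81.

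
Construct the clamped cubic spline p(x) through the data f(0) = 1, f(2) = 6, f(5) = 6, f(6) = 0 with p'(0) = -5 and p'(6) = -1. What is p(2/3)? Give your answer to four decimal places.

Let M_i = p''(x_i). Step sizes h_i = 2, 3, 1; slopes of the chords Δ_i = (y_(i+1) - y_i)/h_i = 5/2, 0, -6.
  2·M_0 + 10·M_1 + 3·M_2 = 6(Δ_1 - Δ_0) = -15
  3·M_1 + 8·M_2 + 1·M_3 = 6(Δ_2 - Δ_1) = -36
Clamped end conditions give two more equations: 2h_0·M_0 + h_0·M_1 = 6(Δ_0 - p'(0)) = 45 and h_2·M_2 + 2h_2·M_3 = 6(p'(6) - Δ_2) = 30.
Solving: M_0 = 321/26, M_1 = -57/26, M_2 = -77/13, M_3 = 467/26.
On [0, 2], p(x) = 1 - 5·x + 321/52·x² - 63/52·x³.
With x = 2/3: p(2/3) = 2/39.

0.0513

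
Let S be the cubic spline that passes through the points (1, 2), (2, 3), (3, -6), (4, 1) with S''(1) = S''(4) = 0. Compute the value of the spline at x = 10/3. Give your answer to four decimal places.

Write m_i for S''(x_i). With h_i = 1, 1, 1 and divided differences Δ_i = 1, -9, 7, the continuity of S' gives the tridiagonal system
  1·m_0 + 4·m_1 + 1·m_2 = 6(Δ_1 - Δ_0) = -60
  1·m_1 + 4·m_2 + 1·m_3 = 6(Δ_2 - Δ_1) = 96
Natural end conditions: m_0 = m_3 = 0.
Solving the tridiagonal system: m_0 = 0, m_1 = -112/5, m_2 = 148/5, m_3 = 0.
On [3, 4], S(x) = -6 - 43/15·(x - 3) + 74/5·(x - 3)² - 74/15·(x - 3)³.
With (x - 3) = 1/3: S(10/3) = -445/81.

-5.4938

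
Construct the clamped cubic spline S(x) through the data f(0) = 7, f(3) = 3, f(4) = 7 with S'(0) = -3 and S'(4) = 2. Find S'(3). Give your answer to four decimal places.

3.6250

Put m_i = S'' at the i-th knot. Here h = (3, 1) and Δ = (-4/3, 4), so the interior equations h_(i-1)·m_(i-1) + 2(h_(i-1)+h_i)·m_i + h_i·m_(i+1) = 6(Δ_i − Δ_(i-1)) read
  3·m_0 + 8·m_1 + 1·m_2 = 6(Δ_1 - Δ_0) = 32
Clamped end conditions give two more equations: 2h_0·m_0 + h_0·m_1 = 6(Δ_0 - S'(0)) = 10 and h_1·m_1 + 2h_1·m_2 = 6(S'(4) - Δ_1) = -12.
Solving the tridiagonal system: m_0 = -13/12, m_1 = 11/2, m_2 = -35/4.
On [3, 4], S'(x) = b_1 + 2c_1·(x - 3) + 3d_1·(x - 3)² with b_1 = Δ_1 - h_1(2m_1 + m_2)/6 = 29/8, c_1 = m_1/2 = 11/4, d_1 = (m_2 - m_1)/(6h_1) = -19/8. So S'(3) = 29/8.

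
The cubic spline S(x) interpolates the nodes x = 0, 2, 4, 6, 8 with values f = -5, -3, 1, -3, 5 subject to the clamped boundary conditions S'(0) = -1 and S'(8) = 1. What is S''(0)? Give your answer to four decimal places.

2.2321

Let M_i = S''(x_i). Step sizes h_i = 2, 2, 2, 2; slopes of the chords Δ_i = (y_(i+1) - y_i)/h_i = 1, 2, -2, 4.
  2·M_0 + 8·M_1 + 2·M_2 = 6(Δ_1 - Δ_0) = 6
  2·M_1 + 8·M_2 + 2·M_3 = 6(Δ_2 - Δ_1) = -24
  2·M_2 + 8·M_3 + 2·M_4 = 6(Δ_3 - Δ_2) = 36
Clamped end conditions give two more equations: 2h_0·M_0 + h_0·M_1 = 6(Δ_0 - S'(0)) = 12 and h_3·M_3 + 2h_3·M_4 = 6(S'(8) - Δ_3) = -18.
Hence M_0 = 125/56, M_1 = 43/28, M_2 = -43/8, M_3 = 223/28, M_4 = -475/56.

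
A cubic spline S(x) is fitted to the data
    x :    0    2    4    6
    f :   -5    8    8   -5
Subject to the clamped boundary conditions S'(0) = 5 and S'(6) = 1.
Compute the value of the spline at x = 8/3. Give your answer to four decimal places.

With σ_i denoting the second derivative at x_i, h_i = 2, 2, 2, and Δ_i = (y_(i+1) − y_i)/h_i = 13/2, 0, -13/2:
  2·σ_0 + 8·σ_1 + 2·σ_2 = 6(Δ_1 - Δ_0) = -39
  2·σ_1 + 8·σ_2 + 2·σ_3 = 6(Δ_2 - Δ_1) = -39
Clamped end conditions give two more equations: 2h_0·σ_0 + h_0·σ_1 = 6(Δ_0 - S'(0)) = 9 and h_2·σ_2 + 2h_2·σ_3 = 6(S'(6) - Δ_2) = 45.
Solving the tridiagonal system: σ_0 = 64/15, σ_1 = -121/30, σ_2 = -229/30, σ_3 = 226/15.
On [2, 4], S(x) = 8 + 157/30·(x - 2) - 121/60·(x - 2)² - 3/10·(x - 2)³.
With (x - 2) = 2/3: S(8/3) = 1418/135.

10.5037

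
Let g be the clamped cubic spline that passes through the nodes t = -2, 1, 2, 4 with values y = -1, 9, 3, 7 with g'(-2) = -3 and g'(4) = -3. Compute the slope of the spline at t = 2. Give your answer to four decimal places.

-3.1905

Put M_i = g'' at the i-th knot. Here h = (3, 1, 2) and Δ = (10/3, -6, 2), so the interior equations h_(i-1)·M_(i-1) + 2(h_(i-1)+h_i)·M_i + h_i·M_(i+1) = 6(Δ_i − Δ_(i-1)) read
  3·M_0 + 8·M_1 + 1·M_2 = 6(Δ_1 - Δ_0) = -56
  1·M_1 + 6·M_2 + 2·M_3 = 6(Δ_2 - Δ_1) = 48
Clamped end conditions give two more equations: 2h_0·M_0 + h_0·M_1 = 6(Δ_0 - g'(-2)) = 38 and h_2·M_2 + 2h_2·M_3 = 6(g'(4) - Δ_2) = -30.
Hence M_0 = 93/7, M_1 = -292/21, M_2 = 323/21, M_3 = -319/21.
On [2, 4], g'(t) = b_2 + 2c_2·(t - 2) + 3d_2·(t - 2)² with b_2 = Δ_2 - h_2(2M_2 + M_3)/6 = -67/21, c_2 = M_2/2 = 323/42, d_2 = (M_3 - M_2)/(6h_2) = -107/42. So g'(2) = -67/21.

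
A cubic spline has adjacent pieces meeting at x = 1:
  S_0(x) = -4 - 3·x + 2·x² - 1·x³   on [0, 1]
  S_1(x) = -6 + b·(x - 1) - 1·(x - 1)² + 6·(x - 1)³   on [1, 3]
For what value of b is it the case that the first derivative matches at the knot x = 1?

S_0'(x) = -3 + 4·x - 3·x², so S_0'(1) = -2. On the right, S_1'(1) = b, so b = -2.

-2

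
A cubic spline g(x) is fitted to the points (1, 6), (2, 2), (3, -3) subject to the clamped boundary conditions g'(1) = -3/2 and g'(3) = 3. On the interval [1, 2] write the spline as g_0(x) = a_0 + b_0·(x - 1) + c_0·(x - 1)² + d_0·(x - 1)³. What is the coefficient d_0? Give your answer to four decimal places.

-0.6250

Let M_i = g''(x_i). Step sizes h_i = 1, 1; slopes of the chords Δ_i = (y_(i+1) - y_i)/h_i = -4, -5.
  1·M_0 + 4·M_1 + 1·M_2 = 6(Δ_1 - Δ_0) = -6
Clamped end conditions give two more equations: 2h_0·M_0 + h_0·M_1 = 6(Δ_0 - g'(1)) = -15 and h_1·M_1 + 2h_1·M_2 = 6(g'(3) - Δ_1) = 48.
Solving the tridiagonal system: M_0 = -15/4, M_1 = -15/2, M_2 = 111/4.
On [1, 2], with g_0(x) = a_0 + b_0·(x - 1) + c_0·(x - 1)² + d_0·(x - 1)³: c_0 = M_0/2 = -15/8, d_0 = (M_1 - M_0)/(6h_0) = -5/8, b_0 = Δ_0 - h_0(2M_0 + M_1)/6 = -3/2.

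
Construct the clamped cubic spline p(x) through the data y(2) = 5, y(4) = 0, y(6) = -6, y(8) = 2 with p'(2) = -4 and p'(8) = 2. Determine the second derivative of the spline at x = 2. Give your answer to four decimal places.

Let M_i = p''(x_i). Step sizes h_i = 2, 2, 2; slopes of the chords Δ_i = (y_(i+1) - y_i)/h_i = -5/2, -3, 4.
  2·M_0 + 8·M_1 + 2·M_2 = 6(Δ_1 - Δ_0) = -3
  2·M_1 + 8·M_2 + 2·M_3 = 6(Δ_2 - Δ_1) = 42
Clamped end conditions give two more equations: 2h_0·M_0 + h_0·M_1 = 6(Δ_0 - p'(2)) = 9 and h_2·M_2 + 2h_2·M_3 = 6(p'(8) - Δ_2) = -12.
Forward elimination and back-substitution give M_0 = 39/10, M_1 = -33/10, M_2 = 39/5, M_3 = -69/10.

3.9000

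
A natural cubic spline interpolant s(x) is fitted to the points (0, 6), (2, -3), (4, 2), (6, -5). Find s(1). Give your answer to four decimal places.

-0.2000

With M_i denoting the second derivative at x_i, h_i = 2, 2, 2, and Δ_i = (y_(i+1) − y_i)/h_i = -9/2, 5/2, -7/2:
  2·M_0 + 8·M_1 + 2·M_2 = 6(Δ_1 - Δ_0) = 42
  2·M_1 + 8·M_2 + 2·M_3 = 6(Δ_2 - Δ_1) = -36
Natural end conditions: M_0 = M_3 = 0.
Forward elimination and back-substitution give M_0 = 0, M_1 = 34/5, M_2 = -31/5, M_3 = 0.
On [0, 2], s(x) = 6 - 203/30·x + 0·x² + 17/30·x³.
With x = 1: s(1) = -1/5.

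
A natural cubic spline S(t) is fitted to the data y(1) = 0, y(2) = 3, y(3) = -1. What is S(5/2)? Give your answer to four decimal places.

1.6563

With m_i denoting the second derivative at x_i, h_i = 1, 1, and Δ_i = (y_(i+1) − y_i)/h_i = 3, -4:
  1·m_0 + 4·m_1 + 1·m_2 = 6(Δ_1 - Δ_0) = -42
Natural end conditions: m_0 = m_2 = 0.
Hence m_0 = 0, m_1 = -21/2, m_2 = 0.
On [2, 3], S(t) = 3 - 1/2·(t - 2) - 21/4·(t - 2)² + 7/4·(t - 2)³.
With (t - 2) = 1/2: S(5/2) = 53/32.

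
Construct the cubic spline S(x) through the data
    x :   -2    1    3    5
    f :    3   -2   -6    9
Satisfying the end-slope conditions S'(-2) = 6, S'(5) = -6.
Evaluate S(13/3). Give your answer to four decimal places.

Put M_i = S'' at the i-th knot. Here h = (3, 2, 2) and Δ = (-5/3, -2, 15/2), so the interior equations h_(i-1)·M_(i-1) + 2(h_(i-1)+h_i)·M_i + h_i·M_(i+1) = 6(Δ_i − Δ_(i-1)) read
  3·M_0 + 10·M_1 + 2·M_2 = 6(Δ_1 - Δ_0) = -2
  2·M_1 + 8·M_2 + 2·M_3 = 6(Δ_2 - Δ_1) = 57
Clamped end conditions give two more equations: 2h_0·M_0 + h_0·M_1 = 6(Δ_0 - S'(-2)) = -46 and h_2·M_2 + 2h_2·M_3 = 6(S'(5) - Δ_2) = -81.
Solving: M_0 = -803/111, M_1 = -32/37, M_2 = 1049/74, M_3 = -2023/74.
On [3, 5], S(x) = -6 + 265/37·(x - 3) + 1049/148·(x - 3)² - 128/37·(x - 3)³.
With (x - 3) = 4/3: S(13/3) = 7942/999.

7.9499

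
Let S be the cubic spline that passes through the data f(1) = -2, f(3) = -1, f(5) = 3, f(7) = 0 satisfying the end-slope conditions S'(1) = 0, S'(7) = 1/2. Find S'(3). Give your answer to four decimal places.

With M_i denoting the second derivative at x_i, h_i = 2, 2, 2, and Δ_i = (y_(i+1) − y_i)/h_i = 1/2, 2, -3/2:
  2·M_0 + 8·M_1 + 2·M_2 = 6(Δ_1 - Δ_0) = 9
  2·M_1 + 8·M_2 + 2·M_3 = 6(Δ_2 - Δ_1) = -21
Clamped end conditions give two more equations: 2h_0·M_0 + h_0·M_1 = 6(Δ_0 - S'(1)) = 3 and h_2·M_2 + 2h_2·M_3 = 6(S'(7) - Δ_2) = 12.
Hence M_0 = -13/30, M_1 = 71/30, M_2 = -68/15, M_3 = 79/15.
On [3, 5], S'(t) = b_1 + 2c_1·(t - 3) + 3d_1·(t - 3)² with b_1 = Δ_1 - h_1(2M_1 + M_2)/6 = 29/15, c_1 = M_1/2 = 71/60, d_1 = (M_2 - M_1)/(6h_1) = -23/40. So S'(3) = 29/15.

1.9333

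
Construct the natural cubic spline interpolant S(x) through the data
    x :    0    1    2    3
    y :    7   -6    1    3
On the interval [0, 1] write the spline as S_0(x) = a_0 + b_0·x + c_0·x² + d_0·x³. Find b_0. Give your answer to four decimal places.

-18.6667

Write M_i for S''(x_i). With h_i = 1, 1, 1 and divided differences Δ_i = -13, 7, 2, the continuity of S' gives the tridiagonal system
  1·M_0 + 4·M_1 + 1·M_2 = 6(Δ_1 - Δ_0) = 120
  1·M_1 + 4·M_2 + 1·M_3 = 6(Δ_2 - Δ_1) = -30
Natural end conditions: M_0 = M_3 = 0.
Solving: M_0 = 0, M_1 = 34, M_2 = -16, M_3 = 0.
On [0, 1], with S_0(x) = a_0 + b_0·x + c_0·x² + d_0·x³: c_0 = M_0/2 = 0, d_0 = (M_1 - M_0)/(6h_0) = 17/3, b_0 = Δ_0 - h_0(2M_0 + M_1)/6 = -56/3.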